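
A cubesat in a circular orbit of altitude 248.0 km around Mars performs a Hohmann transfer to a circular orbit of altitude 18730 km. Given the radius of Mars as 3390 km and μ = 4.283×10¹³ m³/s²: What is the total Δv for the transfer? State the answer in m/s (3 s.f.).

r₁ = 3390 + 248.0 = 3638.0 km = 3.6380×10⁶ m.
r₂ = 3390 + 18730 = 22120 km = 2.2120×10⁷ m.
Transfer ellipse a_t = (r₁ + r₂)/2 = 1.288×10⁷ m.
At r₁: circular v_c1 = √(μ/r₁) = 3431 m/s; transfer-periapsis v_p = √[μ(2/r₁ − 1/a_t)] = 4497 m/s.
Δv₁ = v_p − v_c1 = 1066 m/s.
At r₂: circular v_c2 = √(μ/r₂) = 1391 m/s; transfer-apoapsis v_a = √[μ(2/r₂ − 1/a_t)] = 739.6 m/s.
Δv₂ = v_c2 − v_a = 651.9 m/s.
Total Δv = Δv₁ + Δv₂ = 1717 m/s.

Δv_total ≈ 1720 m/s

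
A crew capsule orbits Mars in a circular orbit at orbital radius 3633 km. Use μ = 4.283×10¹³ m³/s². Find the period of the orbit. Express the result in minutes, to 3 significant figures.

T ≈ 111 minutes

r = 3633 km = 3.633×10⁶ m.
Kepler's third law: T = 2π√(r³/μ) = 2π√((3.633×10⁶)³ / 4.283×10¹³).
r³/μ = 1.120×10⁶ s², so T = 2π × 1.058×10³ = 6.648×10³ s.
Converting: 6.648×10³ s ÷ 60.00 = 110.8 minutes.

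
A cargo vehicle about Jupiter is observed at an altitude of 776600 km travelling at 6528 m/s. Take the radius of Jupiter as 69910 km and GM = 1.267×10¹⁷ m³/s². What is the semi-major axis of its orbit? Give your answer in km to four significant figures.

r = 69910 + 776600 = 8.4651×10⁵ km = 8.465×10⁸ m.
Vis-viva rearranged: 1/a = 2/r − v²/μ = 2.363×10⁻⁹ − 3.363×10⁻¹⁰ = 2.026×10⁻⁹ m⁻¹.
a = 4.935×10⁸ m = 4.9351×10⁵ km.

a ≈ 4.935×10⁵ km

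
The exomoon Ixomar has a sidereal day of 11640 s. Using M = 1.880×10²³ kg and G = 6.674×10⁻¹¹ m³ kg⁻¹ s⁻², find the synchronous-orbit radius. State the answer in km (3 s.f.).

μ = GM = 6.674×10⁻¹¹ × 1.880×10²³ = 1.255×10¹³ m³/s².
A synchronous orbit has period T, so by Kepler's third law a = (μT²/4π²)^(1/3).
μT²/4π² = 1.255×10¹³ × (1.164×10⁴)² / 39.48 = 4.306×10¹⁹ m³.
a = 3.505×10⁶ m = 3505.1 km.

r_sync ≈ 3510 km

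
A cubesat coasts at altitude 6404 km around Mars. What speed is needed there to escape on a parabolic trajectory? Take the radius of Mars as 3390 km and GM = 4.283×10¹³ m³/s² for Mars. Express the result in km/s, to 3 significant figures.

r = 3390 + 6404 = 9794.0 km = 9.7940×10⁶ m.
Escape speed v_esc = √(2μ/r) = √(2 × 4.283×10¹³ / 9.794×10⁶) = √(8.746×10⁶) = 2957 m/s.
= 2.957 km/s.

v_esc ≈ 2.96 km/s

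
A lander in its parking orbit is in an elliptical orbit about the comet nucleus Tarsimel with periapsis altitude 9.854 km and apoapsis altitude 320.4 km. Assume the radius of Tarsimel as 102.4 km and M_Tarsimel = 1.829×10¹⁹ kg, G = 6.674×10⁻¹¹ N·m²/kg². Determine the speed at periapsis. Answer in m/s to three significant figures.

μ = GM = 6.674×10⁻¹¹ × 1.829×10¹⁹ = 1.221×10⁹ m³/s².
r_p = 102.4 + 9.854 = 112.25 km = 1.1225×10⁵ m.
r_a = 102.4 + 320.4 = 422.80 km = 4.2280×10⁵ m.
Semi-major axis a = (r_p + r_a)/2 = 267.53 km = 2.675×10⁵ m.
Vis-viva: v² = μ(2/r − 1/a) = 1.221×10⁹ × (1.782×10⁻⁵ − 3.738×10⁻⁶) = 1.719×10⁴ m²/s².
v = 131.1 m/s.

v ≈ 131 m/s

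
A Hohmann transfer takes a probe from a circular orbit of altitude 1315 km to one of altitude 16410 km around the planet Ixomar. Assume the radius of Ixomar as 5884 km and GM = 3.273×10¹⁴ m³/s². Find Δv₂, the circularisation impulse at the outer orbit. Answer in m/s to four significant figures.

Δv ≈ 1154 m/s

r₁ = 5884 + 1315 = 7199.0 km = 7.1990×10⁶ m.
r₂ = 5884 + 16410 = 22294 km = 2.2294×10⁷ m.
Transfer ellipse a_t = (r₁ + r₂)/2 = 1.475×10⁷ m.
At r₁: circular v_c1 = √(μ/r₁) = 6743 m/s; transfer-periapsis v_p = √[μ(2/r₁ − 1/a_t)] = 8291 m/s.
At r₂: circular v_c2 = √(μ/r₂) = 3832 m/s; transfer-apoapsis v_a = √[μ(2/r₂ − 1/a_t)] = 2677 m/s.
Δv₂ = v_c2 − v_a = 1154 m/s.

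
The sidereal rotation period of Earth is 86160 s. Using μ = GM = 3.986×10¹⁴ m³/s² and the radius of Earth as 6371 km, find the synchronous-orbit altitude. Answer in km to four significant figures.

h_sync ≈ 35790 km

A synchronous orbit has period T, so by Kepler's third law a = (μT²/4π²)^(1/3).
μT²/4π² = 3.986×10¹⁴ × (8.616×10⁴)² / 39.48 = 7.495×10²² m³.
a = 4.216×10⁷ m = 42163 km.
Altitude h = a − R = 42163 − 6371 = 35792 km.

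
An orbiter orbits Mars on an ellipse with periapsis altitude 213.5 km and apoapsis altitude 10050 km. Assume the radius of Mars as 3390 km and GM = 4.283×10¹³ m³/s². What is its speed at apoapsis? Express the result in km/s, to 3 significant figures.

r_p = 3390 + 213.5 = 3603.5 km = 3.6035×10⁶ m.
r_a = 3390 + 10050 = 13440 km = 1.3440×10⁷ m.
Semi-major axis a = (r_p + r_a)/2 = 8521.8 km = 8.522×10⁶ m.
Vis-viva: v² = μ(2/r − 1/a) = 4.283×10¹³ × (1.488×10⁻⁷ − 1.173×10⁻⁷) = 1.348×10⁶ m²/s².
v = 1161 m/s = 1.161 km/s.

v ≈ 1.16 km/s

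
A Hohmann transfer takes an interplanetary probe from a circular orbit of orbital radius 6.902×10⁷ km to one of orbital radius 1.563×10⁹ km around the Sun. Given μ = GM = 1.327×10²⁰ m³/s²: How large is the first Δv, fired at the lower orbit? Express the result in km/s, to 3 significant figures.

r₁ = 6.902×10⁷ km = 6.902×10¹⁰ m.
r₂ = 1.563×10⁹ km = 1.563×10¹² m.
Transfer ellipse a_t = (r₁ + r₂)/2 = 8.160×10¹¹ m.
At r₁: circular v_c1 = √(μ/r₁) = 43850 m/s; transfer-perihelion v_p = √[μ(2/r₁ − 1/a_t)] = 60680 m/s.
Δv₁ = v_p − v_c1 = 16840 m/s.
= 16.84 km/s.

Δv ≈ 16.8 km/s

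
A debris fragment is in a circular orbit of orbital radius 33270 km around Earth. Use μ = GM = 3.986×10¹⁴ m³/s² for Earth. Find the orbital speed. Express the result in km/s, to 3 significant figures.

r = 33270 km = 3.327×10⁷ m.
For a circular orbit v = √(μ/r) = √(3.986×10¹⁴ / 3.327×10⁷) = √(1.198×10⁷) = 3461 m/s.
That is 3.461 km/s.

v ≈ 3.46 km/s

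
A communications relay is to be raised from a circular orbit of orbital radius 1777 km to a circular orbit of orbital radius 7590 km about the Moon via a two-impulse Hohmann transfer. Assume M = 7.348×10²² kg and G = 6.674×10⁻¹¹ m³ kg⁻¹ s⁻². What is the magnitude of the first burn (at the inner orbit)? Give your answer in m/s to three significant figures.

μ = GM = 6.674×10⁻¹¹ × 7.348×10²² = 4.904×10¹² m³/s².
r₁ = 1777 km = 1.777×10⁶ m.
r₂ = 7590 km = 7.590×10⁶ m.
Transfer ellipse a_t = (r₁ + r₂)/2 = 4.684×10⁶ m.
At r₁: circular v_c1 = √(μ/r₁) = 1661 m/s; transfer-perilune v_p = √[μ(2/r₁ − 1/a_t)] = 2115 m/s.
Δv₁ = v_p − v_c1 = 453.6 m/s.

Δv ≈ 454 m/s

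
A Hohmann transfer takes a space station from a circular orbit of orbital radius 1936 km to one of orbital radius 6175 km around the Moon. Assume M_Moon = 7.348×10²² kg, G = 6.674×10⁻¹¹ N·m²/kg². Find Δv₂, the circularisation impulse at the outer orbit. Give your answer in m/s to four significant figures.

μ = GM = 6.674×10⁻¹¹ × 7.348×10²² = 4.904×10¹² m³/s².
r₁ = 1936 km = 1.936×10⁶ m.
r₂ = 6175 km = 6.175×10⁶ m.
Transfer ellipse a_t = (r₁ + r₂)/2 = 4.056×10⁶ m.
At r₁: circular v_c1 = √(μ/r₁) = 1592 m/s; transfer-perilune v_p = √[μ(2/r₁ − 1/a_t)] = 1964 m/s.
At r₂: circular v_c2 = √(μ/r₂) = 891.2 m/s; transfer-apolune v_a = √[μ(2/r₂ − 1/a_t)] = 615.7 m/s.
Δv₂ = v_c2 − v_a = 275.4 m/s.

Δv ≈ 275.4 m/s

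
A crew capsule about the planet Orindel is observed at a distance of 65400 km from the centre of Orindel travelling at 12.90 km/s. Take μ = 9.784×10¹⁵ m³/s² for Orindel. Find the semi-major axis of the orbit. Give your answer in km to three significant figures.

r = 6.540×10⁷ m.
Specific orbital energy ε = v²/2 − μ/r = (12900)²/2 − 9.784×10¹⁵/6.540×10⁷ = -6.640×10⁷ J/kg.
Since ε = −μ/(2a), a = −μ/(2ε) = 7.368×10⁷ m = 73678 km.

a ≈ 73700 km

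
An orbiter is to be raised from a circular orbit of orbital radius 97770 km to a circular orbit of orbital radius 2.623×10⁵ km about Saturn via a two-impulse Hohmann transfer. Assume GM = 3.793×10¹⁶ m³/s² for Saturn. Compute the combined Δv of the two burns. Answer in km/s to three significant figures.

Δv_total ≈ 7.24 km/s

r₁ = 97770 km = 9.777×10⁷ m.
r₂ = 2.623×10⁵ km = 2.623×10⁸ m.
Transfer ellipse a_t = (r₁ + r₂)/2 = 1.800×10⁸ m.
At r₁: circular v_c1 = √(μ/r₁) = 19700 m/s; transfer-perikrone v_p = √[μ(2/r₁ − 1/a_t)] = 23770 m/s.
Δv₁ = v_p − v_c1 = 4078 m/s.
At r₂: circular v_c2 = √(μ/r₂) = 12030 m/s; transfer-apokrone v_a = √[μ(2/r₂ − 1/a_t)] = 8862 m/s.
Δv₂ = v_c2 − v_a = 3164 m/s.
Total Δv = Δv₁ + Δv₂ = 7241 m/s = 7.241 km/s.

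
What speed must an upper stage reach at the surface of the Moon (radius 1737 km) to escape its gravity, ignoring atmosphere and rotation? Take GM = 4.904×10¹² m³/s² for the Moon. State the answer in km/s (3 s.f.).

r = R = 1.737×10⁶ m.
Escape speed v_esc = √(2μ/r) = √(2 × 4.904×10¹² / 1.737×10⁶) = √(5.647×10⁶) = 2376 m/s.
= 2.376 km/s.

v_esc ≈ 2.38 km/s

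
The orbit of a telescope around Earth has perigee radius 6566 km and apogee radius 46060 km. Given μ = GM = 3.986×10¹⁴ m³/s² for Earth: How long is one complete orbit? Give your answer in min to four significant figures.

T ≈ 708.0 min

Semi-major axis a = (r_p + r_a)/2 = (6566.0 + 46060)/2 = 26313 km = 2.631×10⁷ m.
By Kepler's third law T = 2π√(a³/μ) = 2π × 6.761×10³ = 4.248×10⁴ s.
= 708.0 min.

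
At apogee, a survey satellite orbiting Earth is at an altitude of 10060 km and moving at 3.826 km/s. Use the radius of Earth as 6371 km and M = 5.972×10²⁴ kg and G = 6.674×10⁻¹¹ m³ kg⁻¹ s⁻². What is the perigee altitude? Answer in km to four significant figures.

μ = GM = 6.674×10⁻¹¹ × 5.972×10²⁴ = 3.986×10¹⁴ m³/s².
r_a = 6371 + 10060 = 16431 km = 1.643×10⁷ m.
Specific energy ε = v²/2 − μ/r = -1.694×10⁷ J/kg, so a = −μ/(2ε) = 1.177×10⁷ m.
The apsides satisfy r_p + r_a = 2a, so the perigee radius is 2a − r_a = 7.100×10⁶ m = 7100.0 km.
Perigee altitude = 7100.0 − 6371 = 729.00 km.

perigee altitude ≈ 729.0 km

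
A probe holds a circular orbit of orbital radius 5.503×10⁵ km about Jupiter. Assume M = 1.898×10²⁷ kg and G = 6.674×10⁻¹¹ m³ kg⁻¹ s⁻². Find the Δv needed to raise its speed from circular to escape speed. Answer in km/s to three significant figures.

μ = GM = 6.674×10⁻¹¹ × 1.898×10²⁷ = 1.267×10¹⁷ m³/s².
r = 5.503×10⁵ km = 5.503×10⁸ m.
Circular speed v_c = √(μ/r) = 15170 m/s.
Escape speed v_esc = √(2μ/r) = √2 × v_c = 21460 m/s.
Δv = v_esc − v_c = 6284 m/s = 6.284 km/s.

Δv ≈ 6.28 km/s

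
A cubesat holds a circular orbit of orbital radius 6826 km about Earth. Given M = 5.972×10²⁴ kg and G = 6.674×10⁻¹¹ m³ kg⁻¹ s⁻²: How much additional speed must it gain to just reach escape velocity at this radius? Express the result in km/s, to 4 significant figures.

Δv ≈ 3.165 km/s

μ = GM = 6.674×10⁻¹¹ × 5.972×10²⁴ = 3.986×10¹⁴ m³/s².
r = 6826 km = 6.826×10⁶ m.
Circular speed v_c = √(μ/r) = 7641 m/s.
Escape speed v_esc = √(2μ/r) = √2 × v_c = 10810 m/s.
Δv = v_esc − v_c = 3165 m/s = 3.165 km/s.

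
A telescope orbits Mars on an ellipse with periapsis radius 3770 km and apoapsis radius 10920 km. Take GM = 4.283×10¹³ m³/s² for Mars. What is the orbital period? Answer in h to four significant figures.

Semi-major axis a = (r_p + r_a)/2 = (3770.0 + 10920)/2 = 7345.0 km = 7.345×10⁶ m.
By Kepler's third law T = 2π√(a³/μ) = 2π × 3.042×10³ = 1.911×10⁴ s.
= 5.309 h.

T ≈ 5.309 h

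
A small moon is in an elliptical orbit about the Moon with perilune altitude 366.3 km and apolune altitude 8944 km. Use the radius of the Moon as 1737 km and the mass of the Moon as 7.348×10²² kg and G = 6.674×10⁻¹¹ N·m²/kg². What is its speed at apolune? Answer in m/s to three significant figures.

μ = GM = 6.674×10⁻¹¹ × 7.348×10²² = 4.904×10¹² m³/s².
r_p = 1737 + 366.3 = 2103.3 km = 2.1033×10⁶ m.
r_a = 1737 + 8944 = 10681 km = 1.0681×10⁷ m.
Semi-major axis a = (r_p + r_a)/2 = 6392.1 km = 6.392×10⁶ m.
Vis-viva: v² = μ(2/r − 1/a) = 4.904×10¹² × (1.872×10⁻⁷ − 1.564×10⁻⁷) = 1.511×10⁵ m²/s².
v = 388.7 m/s.

v ≈ 389 m/s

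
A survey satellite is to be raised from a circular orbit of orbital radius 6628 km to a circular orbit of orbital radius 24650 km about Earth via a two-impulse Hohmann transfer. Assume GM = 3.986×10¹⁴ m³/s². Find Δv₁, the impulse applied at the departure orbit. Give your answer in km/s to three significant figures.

Δv ≈ 1.98 km/s

r₁ = 6628 km = 6.628×10⁶ m.
r₂ = 24650 km = 2.465×10⁷ m.
Transfer ellipse a_t = (r₁ + r₂)/2 = 1.564×10⁷ m.
At r₁: circular v_c1 = √(μ/r₁) = 7755 m/s; transfer-perigee v_p = √[μ(2/r₁ − 1/a_t)] = 9736 m/s.
Δv₁ = v_p − v_c1 = 1981 m/s.
= 1.981 km/s.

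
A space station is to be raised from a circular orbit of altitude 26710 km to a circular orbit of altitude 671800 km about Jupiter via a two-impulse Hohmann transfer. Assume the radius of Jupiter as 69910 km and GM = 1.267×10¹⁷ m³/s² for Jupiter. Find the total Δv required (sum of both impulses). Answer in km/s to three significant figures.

r₁ = 69910 + 26710 = 96620 km = 9.6620×10⁷ m.
r₂ = 69910 + 671800 = 741710 km = 7.4171×10⁸ m.
Transfer ellipse a_t = (r₁ + r₂)/2 = 4.192×10⁸ m.
At r₁: circular v_c1 = √(μ/r₁) = 36210 m/s; transfer-perijove v_p = √[μ(2/r₁ − 1/a_t)] = 48170 m/s.
Δv₁ = v_p − v_c1 = 11960 m/s.
At r₂: circular v_c2 = √(μ/r₂) = 13070 m/s; transfer-apojove v_a = √[μ(2/r₂ − 1/a_t)] = 6275 m/s.
Δv₂ = v_c2 − v_a = 6795 m/s.
Total Δv = Δv₁ + Δv₂ = 18750 m/s = 18.75 km/s.

Δv_total ≈ 18.8 km/s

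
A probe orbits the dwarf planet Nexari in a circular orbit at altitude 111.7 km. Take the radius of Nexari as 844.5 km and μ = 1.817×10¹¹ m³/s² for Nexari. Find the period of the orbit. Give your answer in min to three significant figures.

T ≈ 230 min

r = 844.5 + 111.7 = 956.20 km = 9.5620×10⁵ m.
Kepler's third law: T = 2π√(r³/μ) = 2π√((9.562×10⁵)³ / 1.817×10¹¹).
r³/μ = 4.812×10⁶ s², so T = 2π × 2.194×10³ = 1.378×10⁴ s.
Converting: 1.378×10⁴ s ÷ 60.00 = 229.7 min.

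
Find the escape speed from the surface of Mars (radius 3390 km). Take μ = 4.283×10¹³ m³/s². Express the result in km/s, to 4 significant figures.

v_esc ≈ 5.027 km/s

r = R = 3.390×10⁶ m.
Escape speed v_esc = √(2μ/r) = √(2 × 4.283×10¹³ / 3.390×10⁶) = √(2.527×10⁷) = 5027 m/s.
= 5.027 km/s.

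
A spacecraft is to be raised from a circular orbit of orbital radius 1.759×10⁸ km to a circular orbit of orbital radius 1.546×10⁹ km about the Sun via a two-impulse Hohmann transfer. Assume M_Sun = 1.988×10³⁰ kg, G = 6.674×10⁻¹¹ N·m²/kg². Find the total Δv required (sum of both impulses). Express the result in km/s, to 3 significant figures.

Δv_total ≈ 14.4 km/s

μ = GM = 6.674×10⁻¹¹ × 1.988×10³⁰ = 1.327×10²⁰ m³/s².
r₁ = 1.759×10⁸ km = 1.759×10¹¹ m.
r₂ = 1.546×10⁹ km = 1.546×10¹² m.
Transfer ellipse a_t = (r₁ + r₂)/2 = 8.610×10¹¹ m.
At r₁: circular v_c1 = √(μ/r₁) = 27460 m/s; transfer-perihelion v_p = √[μ(2/r₁ − 1/a_t)] = 36800 m/s.
Δv₁ = v_p − v_c1 = 9339 m/s.
At r₂: circular v_c2 = √(μ/r₂) = 9264 m/s; transfer-aphelion v_a = √[μ(2/r₂ − 1/a_t)] = 4187 m/s.
Δv₂ = v_c2 − v_a = 5077 m/s.
Total Δv = Δv₁ + Δv₂ = 14420 m/s = 14.42 km/s.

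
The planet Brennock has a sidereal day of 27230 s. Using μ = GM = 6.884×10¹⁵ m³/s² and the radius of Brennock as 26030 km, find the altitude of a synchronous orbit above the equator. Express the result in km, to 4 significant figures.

h_sync ≈ 24540 km

A synchronous orbit has period T, so by Kepler's third law a = (μT²/4π²)^(1/3).
μT²/4π² = 6.884×10¹⁵ × (2.723×10⁴)² / 39.48 = 1.293×10²³ m³.
a = 5.057×10⁷ m = 50566 km.
Altitude h = a − R = 50566 − 26030 = 24536 km.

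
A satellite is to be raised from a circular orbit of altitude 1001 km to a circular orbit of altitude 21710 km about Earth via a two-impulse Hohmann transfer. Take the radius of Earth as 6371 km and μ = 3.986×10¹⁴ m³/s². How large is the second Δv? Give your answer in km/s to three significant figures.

r₁ = 6371 + 1001 = 7372.0 km = 7.3720×10⁶ m.
r₂ = 6371 + 21710 = 28081 km = 2.8081×10⁷ m.
Transfer ellipse a_t = (r₁ + r₂)/2 = 1.773×10⁷ m.
At r₁: circular v_c1 = √(μ/r₁) = 7353 m/s; transfer-perigee v_p = √[μ(2/r₁ − 1/a_t)] = 9255 m/s.
At r₂: circular v_c2 = √(μ/r₂) = 3768 m/s; transfer-apogee v_a = √[μ(2/r₂ − 1/a_t)] = 2430 m/s.
Δv₂ = v_c2 − v_a = 1338 m/s.
= 1.338 km/s.

Δv ≈ 1.34 km/s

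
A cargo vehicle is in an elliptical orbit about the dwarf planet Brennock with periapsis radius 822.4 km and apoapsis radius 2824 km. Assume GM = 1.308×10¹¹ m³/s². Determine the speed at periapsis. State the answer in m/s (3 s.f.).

Semi-major axis a = (r_p + r_a)/2 = 1823.2 km = 1.823×10⁶ m.
Vis-viva: v² = μ(2/r − 1/a) = 1.308×10¹¹ × (2.432×10⁻⁶ − 5.485×10⁻⁷) = 2.464×10⁵ m²/s².
v = 496.3 m/s.

v ≈ 496 m/s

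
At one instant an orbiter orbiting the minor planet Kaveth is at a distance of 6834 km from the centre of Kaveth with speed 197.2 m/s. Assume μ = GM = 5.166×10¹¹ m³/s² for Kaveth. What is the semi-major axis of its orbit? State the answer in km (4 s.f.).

a ≈ 4600 km

r = 6.834×10⁶ m.
Vis-viva rearranged: 1/a = 2/r − v²/μ = 2.927×10⁻⁷ − 7.528×10⁻⁸ = 2.174×10⁻⁷ m⁻¹.
a = 4.600×10⁶ m = 4600.3 km.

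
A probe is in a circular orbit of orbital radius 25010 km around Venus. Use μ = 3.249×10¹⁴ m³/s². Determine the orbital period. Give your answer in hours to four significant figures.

r = 25010 km = 2.501×10⁷ m.
Kepler's third law: T = 2π√(r³/μ) = 2π√((2.501×10⁷)³ / 3.249×10¹⁴).
r³/μ = 4.815×10⁷ s², so T = 2π × 6.939×10³ = 4.360×10⁴ s.
Converting: 4.360×10⁴ s ÷ 3600 = 12.11 hours.

T ≈ 12.11 hours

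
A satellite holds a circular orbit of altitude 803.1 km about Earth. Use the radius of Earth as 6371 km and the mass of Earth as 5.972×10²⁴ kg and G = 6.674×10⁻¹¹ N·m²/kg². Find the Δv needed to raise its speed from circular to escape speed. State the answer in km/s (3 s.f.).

μ = GM = 6.674×10⁻¹¹ × 5.972×10²⁴ = 3.986×10¹⁴ m³/s².
r = 6371 + 803.1 = 7174.1 km = 7.1741×10⁶ m.
Circular speed v_c = √(μ/r) = 7454 m/s.
Escape speed v_esc = √(2μ/r) = √2 × v_c = 10540 m/s.
Δv = v_esc − v_c = 3087 m/s = 3.087 km/s.

Δv ≈ 3.09 km/s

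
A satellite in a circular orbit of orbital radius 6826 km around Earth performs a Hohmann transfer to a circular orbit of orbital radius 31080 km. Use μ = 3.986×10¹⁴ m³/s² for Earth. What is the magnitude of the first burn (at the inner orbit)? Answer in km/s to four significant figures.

r₁ = 6826 km = 6.826×10⁶ m.
r₂ = 31080 km = 3.108×10⁷ m.
Transfer ellipse a_t = (r₁ + r₂)/2 = 1.895×10⁷ m.
At r₁: circular v_c1 = √(μ/r₁) = 7642 m/s; transfer-perigee v_p = √[μ(2/r₁ − 1/a_t)] = 9786 m/s.
Δv₁ = v_p − v_c1 = 2144 m/s.
= 2.144 km/s.

Δv ≈ 2.144 km/s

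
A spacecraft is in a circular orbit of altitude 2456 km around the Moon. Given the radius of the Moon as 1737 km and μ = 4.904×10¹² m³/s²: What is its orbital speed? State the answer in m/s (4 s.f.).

v ≈ 1081 m/s

r = 1737 + 2456 = 4193.0 km = 4.1930×10⁶ m.
For a circular orbit v = √(μ/r) = √(4.904×10¹² / 4.193×10⁶) = √(1.170×10⁶) = 1081 m/s.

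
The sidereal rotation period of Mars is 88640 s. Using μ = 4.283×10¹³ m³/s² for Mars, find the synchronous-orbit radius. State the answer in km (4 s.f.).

r_sync ≈ 20430 km

A synchronous orbit has period T, so by Kepler's third law a = (μT²/4π²)^(1/3).
μT²/4π² = 4.283×10¹³ × (8.864×10⁴)² / 39.48 = 8.524×10²¹ m³.
a = 2.043×10⁷ m = 20428 km.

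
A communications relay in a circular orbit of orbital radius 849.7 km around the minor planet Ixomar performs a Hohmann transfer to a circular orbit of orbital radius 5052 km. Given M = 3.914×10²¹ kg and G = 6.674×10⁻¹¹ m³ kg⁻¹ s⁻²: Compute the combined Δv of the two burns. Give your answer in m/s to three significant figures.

μ = GM = 6.674×10⁻¹¹ × 3.914×10²¹ = 2.612×10¹¹ m³/s².
r₁ = 849.7 km = 8.497×10⁵ m.
r₂ = 5052 km = 5.052×10⁶ m.
Transfer ellipse a_t = (r₁ + r₂)/2 = 2.951×10⁶ m.
At r₁: circular v_c1 = √(μ/r₁) = 554.5 m/s; transfer-periapsis v_p = √[μ(2/r₁ − 1/a_t)] = 725.5 m/s.
Δv₁ = v_p − v_c1 = 171.0 m/s.
At r₂: circular v_c2 = √(μ/r₂) = 227.4 m/s; transfer-apoapsis v_a = √[μ(2/r₂ − 1/a_t)] = 122.0 m/s.
Δv₂ = v_c2 − v_a = 105.4 m/s.
Total Δv = Δv₁ + Δv₂ = 276.4 m/s.

Δv_total ≈ 276 m/s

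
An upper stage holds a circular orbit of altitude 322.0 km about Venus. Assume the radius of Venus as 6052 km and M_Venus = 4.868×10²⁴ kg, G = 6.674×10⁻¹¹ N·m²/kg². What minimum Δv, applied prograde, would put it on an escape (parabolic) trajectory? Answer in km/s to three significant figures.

Δv ≈ 2.96 km/s

μ = GM = 6.674×10⁻¹¹ × 4.868×10²⁴ = 3.249×10¹⁴ m³/s².
r = 6052 + 322.0 = 6374.0 km = 6.3740×10⁶ m.
Circular speed v_c = √(μ/r) = 7139 m/s.
Escape speed v_esc = √(2μ/r) = √2 × v_c = 10100 m/s.
Δv = v_esc − v_c = 2957 m/s = 2.957 km/s.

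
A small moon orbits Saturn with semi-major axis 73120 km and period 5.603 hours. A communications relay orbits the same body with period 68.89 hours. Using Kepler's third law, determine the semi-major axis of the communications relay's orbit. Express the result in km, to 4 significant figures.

a₂ ≈ 3.895×10⁵ km

Kepler's third law: a³ ∝ T², so a₂ = a₁ (T₂/T₁)^(2/3).
T₂/T₁ = 12.30, (T₂/T₁)^(2/3) = 5.327.
a₂ = 73120 × 5.327 = 3.895×10⁵ km.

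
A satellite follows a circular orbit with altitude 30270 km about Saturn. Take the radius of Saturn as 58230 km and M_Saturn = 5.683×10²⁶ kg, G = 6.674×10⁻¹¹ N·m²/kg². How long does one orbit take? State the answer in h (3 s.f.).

T ≈ 7.46 h

μ = GM = 6.674×10⁻¹¹ × 5.683×10²⁶ = 3.793×10¹⁶ m³/s².
r = 58230 + 30270 = 88500 km = 8.8500×10⁷ m.
Kepler's third law: T = 2π√(r³/μ) = 2π√((8.850×10⁷)³ / 3.793×10¹⁶).
r³/μ = 1.828×10⁷ s², so T = 2π × 4.275×10³ = 2.686×10⁴ s.
Converting: 2.686×10⁴ s ÷ 3600 = 7.461 h.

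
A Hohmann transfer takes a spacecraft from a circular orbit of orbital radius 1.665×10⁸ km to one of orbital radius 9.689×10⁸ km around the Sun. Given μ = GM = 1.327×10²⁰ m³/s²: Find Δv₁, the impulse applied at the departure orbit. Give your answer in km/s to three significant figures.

Δv ≈ 8.65 km/s

r₁ = 1.665×10⁸ km = 1.665×10¹¹ m.
r₂ = 9.689×10⁸ km = 9.689×10¹¹ m.
Transfer ellipse a_t = (r₁ + r₂)/2 = 5.677×10¹¹ m.
At r₁: circular v_c1 = √(μ/r₁) = 28230 m/s; transfer-perihelion v_p = √[μ(2/r₁ − 1/a_t)] = 36880 m/s.
Δv₁ = v_p − v_c1 = 8650 m/s.
= 8.650 km/s.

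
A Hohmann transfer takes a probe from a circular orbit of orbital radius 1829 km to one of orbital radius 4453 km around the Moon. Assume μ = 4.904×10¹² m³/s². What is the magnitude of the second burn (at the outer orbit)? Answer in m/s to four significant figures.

r₁ = 1829 km = 1.829×10⁶ m.
r₂ = 4453 km = 4.453×10⁶ m.
Transfer ellipse a_t = (r₁ + r₂)/2 = 3.141×10⁶ m.
At r₁: circular v_c1 = √(μ/r₁) = 1637 m/s; transfer-perilune v_p = √[μ(2/r₁ − 1/a_t)] = 1950 m/s.
At r₂: circular v_c2 = √(μ/r₂) = 1049 m/s; transfer-apolune v_a = √[μ(2/r₂ − 1/a_t)] = 800.8 m/s.
Δv₂ = v_c2 − v_a = 248.6 m/s.

Δv ≈ 248.6 m/s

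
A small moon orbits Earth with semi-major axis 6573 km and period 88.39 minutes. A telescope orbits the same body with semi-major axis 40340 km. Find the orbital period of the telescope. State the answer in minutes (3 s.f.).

T₂ ≈ 1340 minutes

Kepler's third law: T² ∝ a³, so T₂ = T₁ (a₂/a₁)^(3/2).
a₂/a₁ = 6.137, (a₂/a₁)^(3/2) = 15.20.
T₂ = 88.39 × 15.20 = 1344 minutes.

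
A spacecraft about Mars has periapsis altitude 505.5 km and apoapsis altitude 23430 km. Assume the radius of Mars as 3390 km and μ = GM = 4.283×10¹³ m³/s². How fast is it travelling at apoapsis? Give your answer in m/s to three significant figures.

r_p = 3390 + 505.5 = 3895.5 km = 3.8955×10⁶ m.
r_a = 3390 + 23430 = 26820 km = 2.6820×10⁷ m.
Semi-major axis a = (r_p + r_a)/2 = 15358 km = 1.536×10⁷ m.
Vis-viva: v² = μ(2/r − 1/a) = 4.283×10¹³ × (7.457×10⁻⁸ − 6.511×10⁻⁸) = 4.051×10⁵ m²/s².
v = 636.4 m/s.

v ≈ 636 m/s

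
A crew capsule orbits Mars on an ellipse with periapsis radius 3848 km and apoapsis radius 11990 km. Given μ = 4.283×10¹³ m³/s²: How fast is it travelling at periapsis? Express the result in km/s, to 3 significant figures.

Semi-major axis a = (r_p + r_a)/2 = 7919.0 km = 7.919×10⁶ m.
Vis-viva: v² = μ(2/r − 1/a) = 4.283×10¹³ × (5.198×10⁻⁷ − 1.263×10⁻⁷) = 1.685×10⁷ m²/s².
v = 4105 m/s = 4.105 km/s.

v ≈ 4.11 km/s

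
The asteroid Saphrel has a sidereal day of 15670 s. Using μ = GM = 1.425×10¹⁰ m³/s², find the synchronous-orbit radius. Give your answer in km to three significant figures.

A synchronous orbit has period T, so by Kepler's third law a = (μT²/4π²)^(1/3).
μT²/4π² = 1.425×10¹⁰ × (1.567×10⁴)² / 39.48 = 8.863×10¹⁶ m³.
a = 4.459×10⁵ m = 445.86 km.

r_sync ≈ 446 km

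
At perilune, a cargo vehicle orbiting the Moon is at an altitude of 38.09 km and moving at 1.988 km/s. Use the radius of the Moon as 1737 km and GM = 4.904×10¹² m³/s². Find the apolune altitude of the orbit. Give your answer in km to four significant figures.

apolune altitude ≈ 2722 km

r_p = 1737 + 38.09 = 1775.1 km = 1.775×10⁶ m.
Specific energy ε = v²/2 − μ/r = -7.866×10⁵ J/kg, so a = −μ/(2ε) = 3.117×10⁶ m.
The apsides satisfy r_p + r_a = 2a, so the apolune radius is 2a − r_p = 4.459×10⁶ m = 4459.3 km.
Apolune altitude = 4459.3 − 1737 = 2722.3 km.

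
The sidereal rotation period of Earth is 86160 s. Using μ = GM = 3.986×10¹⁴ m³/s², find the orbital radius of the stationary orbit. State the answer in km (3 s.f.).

r_sync ≈ 42200 km

A synchronous orbit has period T, so by Kepler's third law a = (μT²/4π²)^(1/3).
μT²/4π² = 3.986×10¹⁴ × (8.616×10⁴)² / 39.48 = 7.495×10²² m³.
a = 4.216×10⁷ m = 42163 km.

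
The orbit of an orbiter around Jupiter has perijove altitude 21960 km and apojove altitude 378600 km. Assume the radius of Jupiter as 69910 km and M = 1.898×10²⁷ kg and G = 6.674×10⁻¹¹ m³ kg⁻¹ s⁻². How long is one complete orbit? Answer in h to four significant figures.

μ = GM = 6.674×10⁻¹¹ × 1.898×10²⁷ = 1.267×10¹⁷ m³/s².
r_p = 69910 + 21960 = 91870 km = 9.1870×10⁷ m.
r_a = 69910 + 378600 = 448510 km = 4.4851×10⁸ m.
Semi-major axis a = (r_p + r_a)/2 = (91870 + 4.4851×10⁵)/2 = 2.7019×10⁵ km = 2.702×10⁸ m.
By Kepler's third law T = 2π√(a³/μ) = 2π × 1.248×10⁴ = 7.840×10⁴ s.
= 21.78 h.

T ≈ 21.78 h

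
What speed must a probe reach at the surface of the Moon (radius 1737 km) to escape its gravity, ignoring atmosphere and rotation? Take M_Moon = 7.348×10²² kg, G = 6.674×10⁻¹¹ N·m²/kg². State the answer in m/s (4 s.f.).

μ = GM = 6.674×10⁻¹¹ × 7.348×10²² = 4.904×10¹² m³/s².
r = R = 1.737×10⁶ m.
Escape speed v_esc = √(2μ/r) = √(2 × 4.904×10¹² / 1.737×10⁶) = √(5.647×10⁶) = 2376 m/s.

v_esc ≈ 2376 m/s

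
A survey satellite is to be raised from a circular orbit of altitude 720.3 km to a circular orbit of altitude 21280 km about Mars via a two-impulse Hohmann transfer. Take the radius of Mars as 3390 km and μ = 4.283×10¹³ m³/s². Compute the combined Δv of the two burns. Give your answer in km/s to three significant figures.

r₁ = 3390 + 720.3 = 4110.3 km = 4.1103×10⁶ m.
r₂ = 3390 + 21280 = 24670 km = 2.4670×10⁷ m.
Transfer ellipse a_t = (r₁ + r₂)/2 = 1.439×10⁷ m.
At r₁: circular v_c1 = √(μ/r₁) = 3228 m/s; transfer-periapsis v_p = √[μ(2/r₁ − 1/a_t)] = 4227 m/s.
Δv₁ = v_p − v_c1 = 998.6 m/s.
At r₂: circular v_c2 = √(μ/r₂) = 1318 m/s; transfer-apoapsis v_a = √[μ(2/r₂ − 1/a_t)] = 704.2 m/s.
Δv₂ = v_c2 − v_a = 613.4 m/s.
Total Δv = Δv₁ + Δv₂ = 1612 m/s = 1.612 km/s.

Δv_total ≈ 1.61 km/s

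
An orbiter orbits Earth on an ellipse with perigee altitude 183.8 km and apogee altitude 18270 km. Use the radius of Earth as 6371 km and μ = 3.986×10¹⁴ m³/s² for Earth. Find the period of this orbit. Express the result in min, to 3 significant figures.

r_p = 6371 + 183.8 = 6554.8 km = 6.5548×10⁶ m.
r_a = 6371 + 18270 = 24641 km = 2.4641×10⁷ m.
Semi-major axis a = (r_p + r_a)/2 = (6554.8 + 24641)/2 = 15598 km = 1.560×10⁷ m.
By Kepler's third law T = 2π√(a³/μ) = 2π × 3.086×10³ = 1.939×10⁴ s.
= 323.1 min.

T ≈ 323 min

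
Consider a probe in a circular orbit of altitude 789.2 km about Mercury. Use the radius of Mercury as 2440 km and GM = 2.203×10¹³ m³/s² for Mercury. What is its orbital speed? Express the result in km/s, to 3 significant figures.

r = 2440 + 789.2 = 3229.2 km = 3.2292×10⁶ m.
For a circular orbit v = √(μ/r) = √(2.203×10¹³ / 3.229×10⁶) = √(6.822×10⁶) = 2612 m/s.
That is 2.612 km/s.

v ≈ 2.61 km/s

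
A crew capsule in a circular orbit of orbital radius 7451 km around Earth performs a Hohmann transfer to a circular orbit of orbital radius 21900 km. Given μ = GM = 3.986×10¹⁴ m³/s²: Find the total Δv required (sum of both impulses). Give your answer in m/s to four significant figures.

r₁ = 7451 km = 7.451×10⁶ m.
r₂ = 21900 km = 2.190×10⁷ m.
Transfer ellipse a_t = (r₁ + r₂)/2 = 1.468×10⁷ m.
At r₁: circular v_c1 = √(μ/r₁) = 7314 m/s; transfer-perigee v_p = √[μ(2/r₁ − 1/a_t)] = 8935 m/s.
Δv₁ = v_p − v_c1 = 1621 m/s.
At r₂: circular v_c2 = √(μ/r₂) = 4266 m/s; transfer-apogee v_a = √[μ(2/r₂ − 1/a_t)] = 3040 m/s.
Δv₂ = v_c2 − v_a = 1226 m/s.
Total Δv = Δv₁ + Δv₂ = 2847 m/s.

Δv_total ≈ 2847 m/s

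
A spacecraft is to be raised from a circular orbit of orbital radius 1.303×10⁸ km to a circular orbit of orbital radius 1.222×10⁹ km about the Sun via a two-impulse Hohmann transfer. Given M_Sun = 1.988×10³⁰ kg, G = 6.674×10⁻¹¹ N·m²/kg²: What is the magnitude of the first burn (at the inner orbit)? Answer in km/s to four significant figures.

μ = GM = 6.674×10⁻¹¹ × 1.988×10³⁰ = 1.327×10²⁰ m³/s².
r₁ = 1.303×10⁸ km = 1.303×10¹¹ m.
r₂ = 1.222×10⁹ km = 1.222×10¹² m.
Transfer ellipse a_t = (r₁ + r₂)/2 = 6.762×10¹¹ m.
At r₁: circular v_c1 = √(μ/r₁) = 31910 m/s; transfer-perihelion v_p = √[μ(2/r₁ − 1/a_t)] = 42900 m/s.
Δv₁ = v_p − v_c1 = 10990 m/s.
= 10.99 km/s.

Δv ≈ 10.99 km/s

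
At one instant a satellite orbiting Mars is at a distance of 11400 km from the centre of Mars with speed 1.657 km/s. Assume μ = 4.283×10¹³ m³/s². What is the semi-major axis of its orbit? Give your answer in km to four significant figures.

a ≈ 8982 km

r = 1.140×10⁷ m.
Vis-viva rearranged: 1/a = 2/r − v²/μ = 1.754×10⁻⁷ − 6.411×10⁻⁸ = 1.113×10⁻⁷ m⁻¹.
a = 8.982×10⁶ m = 8982.1 km.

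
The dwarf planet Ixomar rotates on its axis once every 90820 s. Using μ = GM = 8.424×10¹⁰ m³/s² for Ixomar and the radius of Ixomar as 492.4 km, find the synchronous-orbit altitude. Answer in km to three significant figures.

A synchronous orbit has period T, so by Kepler's third law a = (μT²/4π²)^(1/3).
μT²/4π² = 8.424×10¹⁰ × (9.082×10⁴)² / 39.48 = 1.760×10¹⁹ m³.
a = 2.601×10⁶ m = 2601.2 km.
Altitude h = a − R = 2601.2 − 492.4 = 2108.8 km.

h_sync ≈ 2110 km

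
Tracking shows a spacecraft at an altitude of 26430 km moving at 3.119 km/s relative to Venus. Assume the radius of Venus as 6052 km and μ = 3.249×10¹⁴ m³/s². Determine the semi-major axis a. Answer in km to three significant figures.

a ≈ 31600 km

r = 6052 + 26430 = 32482 km = 3.248×10⁷ m.
Specific orbital energy ε = v²/2 − μ/r = (3119)²/2 − 3.249×10¹⁴/3.248×10⁷ = -5.138×10⁶ J/kg.
Since ε = −μ/(2a), a = −μ/(2ε) = 3.162×10⁷ m = 31615 km.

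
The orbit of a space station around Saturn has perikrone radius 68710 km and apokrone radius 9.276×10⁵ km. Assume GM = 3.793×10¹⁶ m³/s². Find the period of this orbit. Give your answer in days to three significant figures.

Semi-major axis a = (r_p + r_a)/2 = (68710 + 9.2760×10⁵)/2 = 4.9816×10⁵ km = 4.982×10⁸ m.
By Kepler's third law T = 2π√(a³/μ) = 2π × 5.709×10⁴ = 3.587×10⁵ s.
= 4.152 days.

T ≈ 4.15 days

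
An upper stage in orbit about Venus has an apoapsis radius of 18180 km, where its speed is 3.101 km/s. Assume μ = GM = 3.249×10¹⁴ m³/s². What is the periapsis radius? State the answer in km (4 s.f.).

r_a = 1.818×10⁷ m.
Specific energy ε = v²/2 − μ/r = -1.306×10⁷ J/kg, so a = −μ/(2ε) = 1.244×10⁷ m.
The apsides satisfy r_p + r_a = 2a, so the periapsis radius is 2a − r_a = 6.691×10⁶ m = 6691.4 km.

periapsis radius ≈ 6691 km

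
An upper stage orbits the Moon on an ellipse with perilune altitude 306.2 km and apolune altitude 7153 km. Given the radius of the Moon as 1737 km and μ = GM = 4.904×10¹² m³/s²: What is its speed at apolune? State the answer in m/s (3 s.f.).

r_p = 1737 + 306.2 = 2043.2 km = 2.0432×10⁶ m.
r_a = 1737 + 7153 = 8890.0 km = 8.8900×10⁶ m.
Semi-major axis a = (r_p + r_a)/2 = 5466.6 km = 5.467×10⁶ m.
Vis-viva: v² = μ(2/r − 1/a) = 4.904×10¹² × (2.250×10⁻⁷ − 1.829×10⁻⁷) = 2.062×10⁵ m²/s².
v = 454.1 m/s.

v ≈ 454 m/s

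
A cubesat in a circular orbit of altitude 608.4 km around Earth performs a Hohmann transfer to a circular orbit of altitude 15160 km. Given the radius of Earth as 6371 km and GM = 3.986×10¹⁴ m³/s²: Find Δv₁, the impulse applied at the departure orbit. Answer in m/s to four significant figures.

r₁ = 6371 + 608.4 = 6979.4 km = 6.9794×10⁶ m.
r₂ = 6371 + 15160 = 21531 km = 2.1531×10⁷ m.
Transfer ellipse a_t = (r₁ + r₂)/2 = 1.426×10⁷ m.
At r₁: circular v_c1 = √(μ/r₁) = 7557 m/s; transfer-perigee v_p = √[μ(2/r₁ − 1/a_t)] = 9288 m/s.
Δv₁ = v_p − v_c1 = 1730 m/s.

Δv ≈ 1730 m/s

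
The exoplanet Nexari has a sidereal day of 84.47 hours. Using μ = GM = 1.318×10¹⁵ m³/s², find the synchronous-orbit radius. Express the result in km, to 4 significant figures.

r_sync ≈ 1.456×10⁵ km

T = 84.47 hours = 3.041×10⁵ s.
A synchronous orbit has period T, so by Kepler's third law a = (μT²/4π²)^(1/3).
μT²/4π² = 1.318×10¹⁵ × (3.041×10⁵)² / 39.48 = 3.087×10²⁴ m³.
a = 1.456×10⁸ m = 1.4561×10⁵ km.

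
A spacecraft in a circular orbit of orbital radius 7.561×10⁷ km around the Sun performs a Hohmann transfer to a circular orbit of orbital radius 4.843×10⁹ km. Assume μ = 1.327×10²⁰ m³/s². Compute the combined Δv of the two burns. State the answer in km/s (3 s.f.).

r₁ = 7.561×10⁷ km = 7.561×10¹⁰ m.
r₂ = 4.843×10⁹ km = 4.843×10¹² m.
Transfer ellipse a_t = (r₁ + r₂)/2 = 2.459×10¹² m.
At r₁: circular v_c1 = √(μ/r₁) = 41890 m/s; transfer-perihelion v_p = √[μ(2/r₁ − 1/a_t)] = 58790 m/s.
Δv₁ = v_p − v_c1 = 16900 m/s.
At r₂: circular v_c2 = √(μ/r₂) = 5235 m/s; transfer-aphelion v_a = √[μ(2/r₂ − 1/a_t)] = 917.8 m/s.
Δv₂ = v_c2 − v_a = 4317 m/s.
Total Δv = Δv₁ + Δv₂ = 21210 m/s = 21.21 km/s.

Δv_total ≈ 21.2 km/s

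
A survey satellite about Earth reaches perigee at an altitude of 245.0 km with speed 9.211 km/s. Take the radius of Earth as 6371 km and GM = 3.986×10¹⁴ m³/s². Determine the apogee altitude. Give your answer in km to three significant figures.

r_p = 6371 + 245.0 = 6616.0 km = 6.616×10⁶ m.
Specific energy ε = v²/2 − μ/r = -1.783×10⁷ J/kg, so a = −μ/(2ε) = 1.118×10⁷ m.
The apsides satisfy r_p + r_a = 2a, so the apogee radius is 2a − r_p = 1.574×10⁷ m = 15744 km.
Apogee altitude = 15744 − 6371 = 9372.8 km.

apogee altitude ≈ 9370 km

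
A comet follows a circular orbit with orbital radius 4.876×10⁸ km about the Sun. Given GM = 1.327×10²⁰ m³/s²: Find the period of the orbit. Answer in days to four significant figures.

T ≈ 2149 days

r = 4.876×10⁸ km = 4.876×10¹¹ m.
Kepler's third law: T = 2π√(r³/μ) = 2π√((4.876×10¹¹)³ / 1.327×10²⁰).
r³/μ = 8.736×10¹⁴ s², so T = 2π × 2.956×10⁷ = 1.857×10⁸ s.
Converting: 1.857×10⁸ s ÷ 86400 = 2149 days.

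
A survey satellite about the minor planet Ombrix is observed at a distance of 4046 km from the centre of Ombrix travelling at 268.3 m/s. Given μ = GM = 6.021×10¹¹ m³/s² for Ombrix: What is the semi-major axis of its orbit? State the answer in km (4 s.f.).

r = 4.046×10⁶ m.
Vis-viva rearranged: 1/a = 2/r − v²/μ = 4.943×10⁻⁷ − 1.196×10⁻⁷ = 3.748×10⁻⁷ m⁻¹.
a = 2.668×10⁶ m = 2668.4 km.

a ≈ 2668 km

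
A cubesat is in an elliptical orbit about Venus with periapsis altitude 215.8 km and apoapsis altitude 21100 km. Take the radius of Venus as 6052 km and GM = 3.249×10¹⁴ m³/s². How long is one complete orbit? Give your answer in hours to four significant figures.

T ≈ 6.614 hours

r_p = 6052 + 215.8 = 6267.8 km = 6.2678×10⁶ m.
r_a = 6052 + 21100 = 27152 km = 2.7152×10⁷ m.
Semi-major axis a = (r_p + r_a)/2 = (6267.8 + 27152)/2 = 16710 km = 1.671×10⁷ m.
By Kepler's third law T = 2π√(a³/μ) = 2π × 3.790×10³ = 2.381×10⁴ s.
= 6.614 hours.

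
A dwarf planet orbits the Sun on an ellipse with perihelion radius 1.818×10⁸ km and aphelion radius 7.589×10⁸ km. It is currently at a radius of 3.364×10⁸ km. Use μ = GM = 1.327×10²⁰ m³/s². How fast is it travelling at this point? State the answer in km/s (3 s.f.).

Semi-major axis a = (r_p + r_a)/2 = 4.7035×10⁸ km = 4.704×10¹¹ m.
Vis-viva: v² = μ(2/r − 1/a) = 1.327×10²⁰ × (5.945×10⁻¹² − 2.126×10⁻¹²) = 5.068×10⁸ m²/s².
v = 22510 m/s = 22.51 km/s.

v ≈ 22.5 km/s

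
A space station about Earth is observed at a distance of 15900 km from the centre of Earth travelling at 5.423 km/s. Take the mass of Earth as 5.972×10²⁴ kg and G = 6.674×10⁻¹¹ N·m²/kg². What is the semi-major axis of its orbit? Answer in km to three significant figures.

a ≈ 19200 km

μ = GM = 6.674×10⁻¹¹ × 5.972×10²⁴ = 3.986×10¹⁴ m³/s².
r = 1.590×10⁷ m.
Vis-viva rearranged: 1/a = 2/r − v²/μ = 1.258×10⁻⁷ − 7.379×10⁻⁸ = 5.200×10⁻⁸ m⁻¹.
a = 1.923×10⁷ m = 19231 km.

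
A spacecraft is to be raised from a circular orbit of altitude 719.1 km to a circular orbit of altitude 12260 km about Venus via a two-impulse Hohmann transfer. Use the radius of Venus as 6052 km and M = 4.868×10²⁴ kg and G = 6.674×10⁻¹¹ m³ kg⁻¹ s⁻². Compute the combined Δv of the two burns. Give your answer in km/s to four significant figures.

Δv_total ≈ 2.560 km/s

μ = GM = 6.674×10⁻¹¹ × 4.868×10²⁴ = 3.249×10¹⁴ m³/s².
r₁ = 6052 + 719.1 = 6771.1 km = 6.7711×10⁶ m.
r₂ = 6052 + 12260 = 18312 km = 1.8312×10⁷ m.
Transfer ellipse a_t = (r₁ + r₂)/2 = 1.254×10⁷ m.
At r₁: circular v_c1 = √(μ/r₁) = 6927 m/s; transfer-periapsis v_p = √[μ(2/r₁ − 1/a_t)] = 8370 m/s.
Δv₁ = v_p − v_c1 = 1443 m/s.
At r₂: circular v_c2 = √(μ/r₂) = 4212 m/s; transfer-apoapsis v_a = √[μ(2/r₂ − 1/a_t)] = 3095 m/s.
Δv₂ = v_c2 − v_a = 1117 m/s.
Total Δv = Δv₁ + Δv₂ = 2560 m/s = 2.560 km/s.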